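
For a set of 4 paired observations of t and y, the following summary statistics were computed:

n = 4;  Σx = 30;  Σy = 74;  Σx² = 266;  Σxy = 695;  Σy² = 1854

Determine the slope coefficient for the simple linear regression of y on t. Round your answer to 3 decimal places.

Sxx = Σx² − (Σx)²/n = 266 − 225 = 41
Sxy = Σxy − (Σx)(Σy)/n = 695 − 555 = 140
b = Sxy/Sxx = 140/41 = 3.414634

3.415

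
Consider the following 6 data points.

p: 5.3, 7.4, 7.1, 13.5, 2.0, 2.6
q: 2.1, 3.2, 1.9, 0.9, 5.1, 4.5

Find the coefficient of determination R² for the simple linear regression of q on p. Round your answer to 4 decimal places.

0.7615

n = 6, Σx = 37.9, Σy = 17.7, Σxy = 82.35, Σx² = 326.27, Σy² = 65.33
Sxx = Σx² − (Σx)²/n = 326.27 − 239.401667 = 86.868333
Sxy = Σxy − (Σx)(Σy)/n = 82.35 − 111.805 = -29.455
Syy = Σy² − (Σy)²/n = 65.33 − 52.215 = 13.115
R² = Sxy²/(Sxx·Syy) = (-29.455)²/(86.868333·13.115) = 0.761532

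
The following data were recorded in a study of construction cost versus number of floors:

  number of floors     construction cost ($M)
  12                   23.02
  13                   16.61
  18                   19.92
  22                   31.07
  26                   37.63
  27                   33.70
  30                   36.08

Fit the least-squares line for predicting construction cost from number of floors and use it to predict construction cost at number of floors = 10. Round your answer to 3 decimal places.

n = 7, Σx = 148, Σy = 198.03, Σxy = 4504.95, Σx² = 3426
Sxx = Σx² − (Σx)²/n = 3426 − 3129.142857 = 296.857143
Sxy = Σxy − (Σx)(Σy)/n = 4504.95 − 4186.92 = 318.03
b = Sxy/Sxx = 318.03/296.857143 = 1.071323
a = ȳ − b·x̄ = 28.29 − 1.071323·21.142857 = 5.639163
ŷ(10) = a + b·10 = 5.639163 + 1.071323·10 = 16.352397

16.352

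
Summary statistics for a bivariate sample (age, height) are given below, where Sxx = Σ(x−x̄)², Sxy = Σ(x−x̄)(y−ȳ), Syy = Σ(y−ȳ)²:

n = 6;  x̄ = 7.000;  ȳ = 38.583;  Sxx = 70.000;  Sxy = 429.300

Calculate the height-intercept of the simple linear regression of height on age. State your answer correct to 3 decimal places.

b = Sxy/Sxx = 429.3/70 = 6.132857
a = ȳ − b·x̄ = 38.583 − 6.132857·7 = -4.347

-4.347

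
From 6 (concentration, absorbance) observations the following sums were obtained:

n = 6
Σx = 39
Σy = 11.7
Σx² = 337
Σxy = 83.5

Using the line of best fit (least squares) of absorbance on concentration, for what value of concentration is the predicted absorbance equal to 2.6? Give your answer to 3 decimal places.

13.785

Sxx = Σx² − (Σx)²/n = 337 − 253.5 = 83.5
Sxy = Σxy − (Σx)(Σy)/n = 83.5 − 76.05 = 7.45
b = Sxy/Sxx = 7.45/83.5 = 0.089222
a = ȳ − b·x̄ = 1.95 − 0.089222·6.5 = 1.370060
Set a + b·x = 2.6: x = (2.6 − 1.370060) / 0.089222 = 13.785235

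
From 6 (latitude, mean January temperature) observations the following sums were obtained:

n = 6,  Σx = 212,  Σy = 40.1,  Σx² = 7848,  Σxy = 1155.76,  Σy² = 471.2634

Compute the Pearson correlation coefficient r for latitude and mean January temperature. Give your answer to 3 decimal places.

-0.969

Sxx = Σx² − (Σx)²/n = 7848 − 7490.666667 = 357.333333
Sxy = Σxy − (Σx)(Σy)/n = 1155.76 − 1416.866667 = -261.106667
Syy = Σy² − (Σy)²/n = 471.2634 − 268.001667 = 203.261733
r = Sxy/√(Sxx·Syy) = -261.106667/√(72632.192711) = -261.106667/269.503604 = -0.968843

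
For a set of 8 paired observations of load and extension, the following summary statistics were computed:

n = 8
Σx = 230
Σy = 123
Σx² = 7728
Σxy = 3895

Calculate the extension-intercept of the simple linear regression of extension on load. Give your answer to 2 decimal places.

6.13

Sxx = Σx² − (Σx)²/n = 7728 − 6612.5 = 1115.5
Sxy = Σxy − (Σx)(Σy)/n = 3895 − 3536.25 = 358.75
b = Sxy/Sxx = 358.75/1115.5 = 0.321605
a = ȳ − b·x̄ = 15.375 − 0.321605·28.75 = 6.128866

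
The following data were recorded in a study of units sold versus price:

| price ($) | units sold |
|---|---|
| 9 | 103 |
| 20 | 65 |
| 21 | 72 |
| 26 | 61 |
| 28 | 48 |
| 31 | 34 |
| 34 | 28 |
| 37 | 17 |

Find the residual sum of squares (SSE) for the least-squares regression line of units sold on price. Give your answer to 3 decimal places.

n = 8, Σx = 206, Σy = 428, Σxy = 9304, Σx² = 5868, Σy² = 28272
Sxx = Σx² − (Σx)²/n = 5868 − 5304.5 = 563.5
Sxy = Σxy − (Σx)(Σy)/n = 9304 − 11021 = -1717
Syy = Σy² − (Σy)²/n = 28272 − 22898 = 5374
b = Sxy/Sxx = -1717/563.5 = -3.047028
SSE = Syy − b·Sxy = 5374 − (-3.047028)·(-1717) = 142.253771

142.254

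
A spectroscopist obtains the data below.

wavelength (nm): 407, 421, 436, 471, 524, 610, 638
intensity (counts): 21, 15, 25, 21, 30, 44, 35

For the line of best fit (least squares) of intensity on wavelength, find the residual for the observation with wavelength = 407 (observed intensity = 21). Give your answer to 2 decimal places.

n = 7, Σx = 3507, Σy = 191, Σxy = 100543, Σx² = 1808547
Sxx = Σx² − (Σx)²/n = 1808547 − 1757007 = 51540
Sxy = Σxy − (Σx)(Σy)/n = 100543 − 95691 = 4852
b = Sxy/Sxx = 4852/51540 = 0.094140
a = ȳ − b·x̄ = 27.285714 − 0.094140·501 = -19.878663
ŷ(407) = -19.878663 + 0.094140·407 = 18.436510
residual = y − ŷ = 21 − 18.436510 = 2.563490

2.56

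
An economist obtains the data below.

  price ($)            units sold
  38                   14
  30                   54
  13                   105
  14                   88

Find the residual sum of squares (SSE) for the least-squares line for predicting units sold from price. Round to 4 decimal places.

n = 4, Σx = 95, Σy = 261, Σxy = 4749, Σx² = 2709, Σy² = 21881
Sxx = Σx² − (Σx)²/n = 2709 − 2256.25 = 452.75
Sxy = Σxy − (Σx)(Σy)/n = 4749 − 6198.75 = -1449.75
Syy = Σy² − (Σy)²/n = 21881 − 17030.25 = 4850.75
b = Sxy/Sxx = -1449.75/452.75 = -3.202098
SSE = Syy − b·Sxy = 4850.75 − (-3.202098)·(-1449.75) = 208.508007

208.5080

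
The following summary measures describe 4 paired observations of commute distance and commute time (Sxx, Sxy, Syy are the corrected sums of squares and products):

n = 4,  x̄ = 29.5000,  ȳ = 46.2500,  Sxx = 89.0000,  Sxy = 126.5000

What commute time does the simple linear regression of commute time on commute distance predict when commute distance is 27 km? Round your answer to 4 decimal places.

b = Sxy/Sxx = 126.5/89 = 1.421348
a = ȳ − b·x̄ = 46.25 − 1.421348·29.5 = 4.320225
ŷ(27) = a + b·27 = 4.320225 + 1.421348·27 = 42.696629

42.6966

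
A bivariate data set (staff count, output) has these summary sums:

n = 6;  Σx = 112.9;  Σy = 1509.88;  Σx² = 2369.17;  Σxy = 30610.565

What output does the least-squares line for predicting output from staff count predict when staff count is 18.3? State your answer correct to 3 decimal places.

Sxx = Σx² − (Σx)²/n = 2369.17 − 2124.401667 = 244.768333
Sxy = Σxy − (Σx)(Σy)/n = 30610.565 − 28410.908667 = 2199.656333
b = Sxy/Sxx = 2199.656333/244.768333 = 8.986687
a = ȳ − b·x̄ = 251.646667 − 8.986687·18.816667 = 82.547178
ŷ(18.3) = a + b·18.3 = 82.547178 + 8.986687·18.3 = 247.003545

247.004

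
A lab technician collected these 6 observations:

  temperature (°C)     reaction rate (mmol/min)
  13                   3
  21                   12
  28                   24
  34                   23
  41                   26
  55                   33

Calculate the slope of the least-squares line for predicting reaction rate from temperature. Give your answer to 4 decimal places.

n = 6, Σx = 192, Σy = 121, Σxy = 4626, Σx² = 7256
Sxx = Σx² − (Σx)²/n = 7256 − 6144 = 1112
Sxy = Σxy − (Σx)(Σy)/n = 4626 − 3872 = 754
b = Sxy/Sxx = 754/1112 = 0.678058

0.6781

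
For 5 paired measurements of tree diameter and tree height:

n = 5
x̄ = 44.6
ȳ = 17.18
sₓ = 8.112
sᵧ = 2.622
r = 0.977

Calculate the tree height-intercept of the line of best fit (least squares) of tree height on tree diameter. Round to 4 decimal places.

b = r · sᵧ/sₓ = 0.977 · 2.622/8.112 = 0.315791
a = ȳ − b·x̄ = 17.18 − 0.315791·44.6 = 3.095736

3.0957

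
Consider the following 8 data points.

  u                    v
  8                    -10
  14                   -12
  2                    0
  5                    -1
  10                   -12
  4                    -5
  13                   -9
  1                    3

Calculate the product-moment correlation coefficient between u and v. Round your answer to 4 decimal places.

n = 8, Σx = 57, Σy = -46, Σxy = -507, Σx² = 575, Σy² = 504
Sxx = Σx² − (Σx)²/n = 575 − 406.125 = 168.875
Sxy = Σxy − (Σx)(Σy)/n = -507 − (-327.75) = -179.25
Syy = Σy² − (Σy)²/n = 504 − 264.5 = 239.5
r = Sxy/√(Sxx·Syy) = -179.25/√(40445.5625) = -179.25/201.110821 = -0.891300

-0.8913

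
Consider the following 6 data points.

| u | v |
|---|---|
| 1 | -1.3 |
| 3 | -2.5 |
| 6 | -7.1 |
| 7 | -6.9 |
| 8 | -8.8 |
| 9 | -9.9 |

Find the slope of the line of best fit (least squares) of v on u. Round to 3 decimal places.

-1.106

n = 6, Σx = 34, Σy = -36.5, Σxy = -259.2, Σx² = 240
Sxx = Σx² − (Σx)²/n = 240 − 192.666667 = 47.333333
Sxy = Σxy − (Σx)(Σy)/n = -259.2 − (-206.833333) = -52.366667
b = Sxy/Sxx = -52.366667/47.333333 = -1.106338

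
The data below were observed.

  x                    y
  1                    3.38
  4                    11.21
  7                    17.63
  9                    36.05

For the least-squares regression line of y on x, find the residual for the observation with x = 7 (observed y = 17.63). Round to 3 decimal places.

-5.993

n = 4, Σx = 21, Σy = 68.27, Σxy = 496.08, Σx² = 147
Sxx = Σx² − (Σx)²/n = 147 − 110.25 = 36.75
Sxy = Σxy − (Σx)(Σy)/n = 496.08 − 358.4175 = 137.6625
b = Sxy/Sxx = 137.6625/36.75 = 3.745918
a = ȳ − b·x̄ = 17.0675 − 3.745918·5.25 = -2.598571
ŷ(7) = -2.598571 + 3.745918·7 = 23.622857
residual = y − ŷ = 17.63 − 23.622857 = -5.992857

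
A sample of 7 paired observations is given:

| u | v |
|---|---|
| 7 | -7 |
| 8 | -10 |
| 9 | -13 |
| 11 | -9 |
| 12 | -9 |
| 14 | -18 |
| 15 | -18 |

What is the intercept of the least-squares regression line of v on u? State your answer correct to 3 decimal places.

0.469

n = 7, Σx = 76, Σy = -84, Σxy = -975, Σx² = 880
Sxx = Σx² − (Σx)²/n = 880 − 825.142857 = 54.857143
Sxy = Σxy − (Σx)(Σy)/n = -975 − (-912) = -63
b = Sxy/Sxx = -63/54.857143 = -1.148438
a = ȳ − b·x̄ = -12 − (-1.148438)·10.857143 = 0.46875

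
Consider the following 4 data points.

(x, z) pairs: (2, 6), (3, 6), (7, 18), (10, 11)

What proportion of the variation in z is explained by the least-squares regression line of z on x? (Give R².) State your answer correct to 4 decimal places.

0.4135

n = 4, Σx = 22, Σy = 41, Σxy = 266, Σx² = 162, Σy² = 517
Sxx = Σx² − (Σx)²/n = 162 − 121 = 41
Sxy = Σxy − (Σx)(Σy)/n = 266 − 225.5 = 40.5
Syy = Σy² − (Σy)²/n = 517 − 420.25 = 96.75
R² = Sxy²/(Sxx·Syy) = (40.5)²/(41·96.75) = 0.413500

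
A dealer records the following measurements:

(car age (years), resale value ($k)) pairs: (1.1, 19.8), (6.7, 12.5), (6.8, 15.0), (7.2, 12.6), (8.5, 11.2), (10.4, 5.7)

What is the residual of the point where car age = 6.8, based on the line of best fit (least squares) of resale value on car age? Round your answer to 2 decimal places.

n = 6, Σx = 40.7, Σy = 76.8, Σxy = 452.73, Σx² = 324.59
Sxx = Σx² − (Σx)²/n = 324.59 − 276.081667 = 48.508333
Sxy = Σxy − (Σx)(Σy)/n = 452.73 − 520.96 = -68.23
b = Sxy/Sxx = -68.23/48.508333 = -1.406562
a = ȳ − b·x̄ = 12.8 − (-1.406562)·6.783333 = 22.341182
ŷ(6.8) = 22.341182 + (-1.406562)·6.8 = 12.776557
residual = y − ŷ = 15.0 − 12.776557 = 2.223443

2.22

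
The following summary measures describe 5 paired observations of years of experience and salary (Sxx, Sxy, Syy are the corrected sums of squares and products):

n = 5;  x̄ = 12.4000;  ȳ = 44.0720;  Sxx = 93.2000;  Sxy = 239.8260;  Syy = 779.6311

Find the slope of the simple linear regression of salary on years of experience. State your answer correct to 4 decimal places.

b = Sxy/Sxx = 239.826/93.2 = 2.573240

2.5732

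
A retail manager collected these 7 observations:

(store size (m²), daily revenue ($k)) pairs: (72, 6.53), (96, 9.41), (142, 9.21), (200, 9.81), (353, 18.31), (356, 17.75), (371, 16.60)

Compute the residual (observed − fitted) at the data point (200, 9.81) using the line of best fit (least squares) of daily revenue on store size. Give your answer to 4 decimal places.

n = 7, Σx = 1590, Σy = 87.62, Σxy = 23584.37, Σx² = 463550
Sxx = Σx² − (Σx)²/n = 463550 − 361157.142857 = 102392.857143
Sxy = Σxy − (Σx)(Σy)/n = 23584.37 − 19902.257143 = 3682.112857
b = Sxy/Sxx = 3682.112857/102392.857143 = 0.035961
a = ȳ − b·x̄ = 12.517143 − 0.035961·227.142857 = 4.348940
ŷ(200) = 4.348940 + 0.035961·200 = 11.541068
residual = y − ŷ = 9.81 − 11.541068 = -1.731068

-1.7311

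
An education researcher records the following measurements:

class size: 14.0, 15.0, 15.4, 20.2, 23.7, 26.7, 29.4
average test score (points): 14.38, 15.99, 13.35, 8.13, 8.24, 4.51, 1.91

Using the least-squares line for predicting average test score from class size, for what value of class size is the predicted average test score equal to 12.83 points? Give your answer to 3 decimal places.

n = 7, Σx = 144.4, Σy = 66.51, Σxy = 1182.845, Σx² = 3205.14
Sxx = Σx² − (Σx)²/n = 3205.14 − 2978.765714 = 226.374286
Sxy = Σxy − (Σx)(Σy)/n = 1182.845 − 1372.006286 = -189.161286
b = Sxy/Sxx = -189.161286/226.374286 = -0.835613
a = ȳ − b·x̄ = 9.501429 − (-0.835613)·20.628571 = 26.738930
Set a + b·x = 12.83: x = (12.83 − 26.738930) / (-0.835613) = 16.645182

16.645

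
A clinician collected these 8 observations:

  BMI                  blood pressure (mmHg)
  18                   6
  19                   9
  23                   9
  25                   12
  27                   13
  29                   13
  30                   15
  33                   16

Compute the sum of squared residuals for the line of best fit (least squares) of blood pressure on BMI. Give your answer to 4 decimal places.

5.7921

n = 8, Σx = 204, Σy = 93, Σxy = 2492, Σx² = 5398, Σy² = 1161
Sxx = Σx² − (Σx)²/n = 5398 − 5202 = 196
Sxy = Σxy − (Σx)(Σy)/n = 2492 − 2371.5 = 120.5
Syy = Σy² − (Σy)²/n = 1161 − 1081.125 = 79.875
b = Sxy/Sxx = 120.5/196 = 0.614796
SSE = Syy − b·Sxy = 79.875 − 0.614796·120.5 = 5.792092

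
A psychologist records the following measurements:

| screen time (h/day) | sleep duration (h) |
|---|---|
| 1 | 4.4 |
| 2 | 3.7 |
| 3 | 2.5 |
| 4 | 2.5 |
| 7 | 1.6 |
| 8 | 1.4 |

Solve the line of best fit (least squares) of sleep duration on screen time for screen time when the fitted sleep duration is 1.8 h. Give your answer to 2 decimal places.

6.40

n = 6, Σx = 25, Σy = 16.1, Σxy = 51.7, Σx² = 143
Sxx = Σx² − (Σx)²/n = 143 − 104.166667 = 38.833333
Sxy = Σxy − (Σx)(Σy)/n = 51.7 − 67.083333 = -15.383333
b = Sxy/Sxx = -15.383333/38.833333 = -0.396137
a = ȳ − b·x̄ = 2.683333 − (-0.396137)·4.166667 = 4.333906
Set a + b·x = 1.8: x = (1.8 − 4.333906) / (-0.396137) = 6.396533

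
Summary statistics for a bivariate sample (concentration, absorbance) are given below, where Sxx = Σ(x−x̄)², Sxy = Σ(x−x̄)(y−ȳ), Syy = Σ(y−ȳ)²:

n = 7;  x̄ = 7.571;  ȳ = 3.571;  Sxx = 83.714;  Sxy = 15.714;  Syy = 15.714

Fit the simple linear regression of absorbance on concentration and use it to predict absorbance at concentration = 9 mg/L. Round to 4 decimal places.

3.8392

b = Sxy/Sxx = 15.714/83.714 = 0.187711
a = ȳ − b·x̄ = 3.571 − 0.187711·7.571 = 2.149844
ŷ(9) = a + b·9 = 2.149844 + 0.187711·9 = 3.839238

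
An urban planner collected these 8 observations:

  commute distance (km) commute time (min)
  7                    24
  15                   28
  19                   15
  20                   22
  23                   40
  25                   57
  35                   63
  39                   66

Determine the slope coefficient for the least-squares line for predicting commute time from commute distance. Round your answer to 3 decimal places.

n = 8, Σx = 183, Σy = 315, Σxy = 8437, Σx² = 4935
Sxx = Σx² − (Σx)²/n = 4935 − 4186.125 = 748.875
Sxy = Σxy − (Σx)(Σy)/n = 8437 − 7205.625 = 1231.375
b = Sxy/Sxx = 1231.375/748.875 = 1.644300

1.644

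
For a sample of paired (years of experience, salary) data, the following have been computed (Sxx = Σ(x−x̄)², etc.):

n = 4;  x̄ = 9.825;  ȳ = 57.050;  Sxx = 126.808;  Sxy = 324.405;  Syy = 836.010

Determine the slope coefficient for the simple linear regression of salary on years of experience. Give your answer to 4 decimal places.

2.5582

b = Sxy/Sxx = 324.405/126.808 = 2.558238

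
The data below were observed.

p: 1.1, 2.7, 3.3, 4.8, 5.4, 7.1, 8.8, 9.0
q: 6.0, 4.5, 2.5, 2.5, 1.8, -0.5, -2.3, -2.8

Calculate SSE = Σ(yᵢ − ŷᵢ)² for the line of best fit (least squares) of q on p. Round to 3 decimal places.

n = 8, Σx = 42.2, Σy = 11.7, Σxy = -0.27, Σx² = 280.44, Σy² = 85.37
Sxx = Σx² − (Σx)²/n = 280.44 − 222.605 = 57.835
Sxy = Σxy − (Σx)(Σy)/n = -0.27 − 61.7175 = -61.9875
Syy = Σy² − (Σy)²/n = 85.37 − 17.11125 = 68.25875
b = Sxy/Sxx = -61.9875/57.835 = -1.071799
SSE = Syy − b·Sxy = 68.25875 − (-1.071799)·(-61.9875) = 1.820604

1.821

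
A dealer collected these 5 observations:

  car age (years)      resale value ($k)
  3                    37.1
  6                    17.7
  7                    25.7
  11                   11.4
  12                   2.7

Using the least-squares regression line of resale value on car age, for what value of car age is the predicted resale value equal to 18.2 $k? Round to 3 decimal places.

n = 5, Σx = 39, Σy = 94.6, Σxy = 555.2, Σx² = 359
Sxx = Σx² − (Σx)²/n = 359 − 304.2 = 54.8
Sxy = Σxy − (Σx)(Σy)/n = 555.2 − 737.88 = -182.68
b = Sxy/Sxx = -182.68/54.8 = -3.333577
a = ȳ − b·x̄ = 18.92 − (-3.333577)·7.8 = 44.921898
Set a + b·x = 18.2: x = (18.2 − 44.921898) / (-3.333577) = 8.015984

8.016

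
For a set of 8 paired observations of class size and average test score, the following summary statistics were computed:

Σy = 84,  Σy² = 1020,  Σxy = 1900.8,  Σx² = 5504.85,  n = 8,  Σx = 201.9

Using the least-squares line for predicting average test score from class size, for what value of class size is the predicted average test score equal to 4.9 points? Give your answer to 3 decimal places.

Sxx = Σx² − (Σx)²/n = 5504.85 − 5095.45125 = 409.39875
Sxy = Σxy − (Σx)(Σy)/n = 1900.8 − 2119.95 = -219.15
b = Sxy/Sxx = -219.15/409.39875 = -0.535297
a = ȳ − b·x̄ = 10.5 − (-0.535297)·25.2375 = 24.009563
Set a + b·x = 4.9: x = (4.9 − 24.009563) / (-0.535297) = 35.698978

35.699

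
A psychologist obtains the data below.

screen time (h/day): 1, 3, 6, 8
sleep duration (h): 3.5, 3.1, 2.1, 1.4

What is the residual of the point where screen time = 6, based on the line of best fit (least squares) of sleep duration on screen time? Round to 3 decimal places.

0.033

n = 4, Σx = 18, Σy = 10.1, Σxy = 36.6, Σx² = 110
Sxx = Σx² − (Σx)²/n = 110 − 81 = 29
Sxy = Σxy − (Σx)(Σy)/n = 36.6 − 45.45 = -8.85
b = Sxy/Sxx = -8.85/29 = -0.305172
a = ȳ − b·x̄ = 2.525 − (-0.305172)·4.5 = 3.898276
ŷ(6) = 3.898276 + (-0.305172)·6 = 2.067241
residual = y − ŷ = 2.1 − 2.067241 = 0.032759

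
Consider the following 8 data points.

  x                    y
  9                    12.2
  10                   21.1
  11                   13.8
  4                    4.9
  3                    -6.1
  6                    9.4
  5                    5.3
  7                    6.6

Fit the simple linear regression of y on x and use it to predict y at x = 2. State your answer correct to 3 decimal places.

n = 8, Σx = 55, Σy = 67.2, Σxy = 603, Σx² = 437
Sxx = Σx² − (Σx)²/n = 437 − 378.125 = 58.875
Sxy = Σxy − (Σx)(Σy)/n = 603 − 462 = 141
b = Sxy/Sxx = 141/58.875 = 2.394904
a = ȳ − b·x̄ = 8.4 − 2.394904·6.875 = -8.064968
ŷ(2) = a + b·2 = -8.064968 + 2.394904·2 = -3.275159

-3.275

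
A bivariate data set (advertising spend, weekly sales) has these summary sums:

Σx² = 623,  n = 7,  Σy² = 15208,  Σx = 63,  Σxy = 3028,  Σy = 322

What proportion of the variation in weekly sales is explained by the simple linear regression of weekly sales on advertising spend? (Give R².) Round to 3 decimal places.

Sxx = Σx² − (Σx)²/n = 623 − 567 = 56
Sxy = Σxy − (Σx)(Σy)/n = 3028 − 2898 = 130
Syy = Σy² − (Σy)²/n = 15208 − 14812 = 396
R² = Sxy²/(Sxx·Syy) = (130)²/(56·396) = 0.762085

0.762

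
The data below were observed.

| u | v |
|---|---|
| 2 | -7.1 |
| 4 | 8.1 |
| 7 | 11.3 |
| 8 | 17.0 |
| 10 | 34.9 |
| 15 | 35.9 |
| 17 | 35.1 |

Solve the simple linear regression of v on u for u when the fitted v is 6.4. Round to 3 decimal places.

4.357

n = 7, Σx = 63, Σy = 135.2, Σxy = 1717.5, Σx² = 747
Sxx = Σx² − (Σx)²/n = 747 − 567 = 180
Sxy = Σxy − (Σx)(Σy)/n = 1717.5 − 1216.8 = 500.7
b = Sxy/Sxx = 500.7/180 = 2.781667
a = ȳ − b·x̄ = 19.314286 − 2.781667·9 = -5.720714
Set a + b·x = 6.4: x = (6.4 − (-5.720714)) / 2.781667 = 4.357357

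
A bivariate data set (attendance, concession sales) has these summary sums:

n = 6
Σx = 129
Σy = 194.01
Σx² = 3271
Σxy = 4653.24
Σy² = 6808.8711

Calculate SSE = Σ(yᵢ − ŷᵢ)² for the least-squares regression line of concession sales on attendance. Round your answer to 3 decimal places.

Sxx = Σx² − (Σx)²/n = 3271 − 2773.5 = 497.5
Sxy = Σxy − (Σx)(Σy)/n = 4653.24 − 4171.215 = 482.025
Syy = Σy² − (Σy)²/n = 6808.8711 − 6273.31335 = 535.55775
b = Sxy/Sxx = 482.025/497.5 = 0.968894
SSE = Syy − b·Sxy = 535.55775 − 0.968894·482.025 = 68.526392

68.526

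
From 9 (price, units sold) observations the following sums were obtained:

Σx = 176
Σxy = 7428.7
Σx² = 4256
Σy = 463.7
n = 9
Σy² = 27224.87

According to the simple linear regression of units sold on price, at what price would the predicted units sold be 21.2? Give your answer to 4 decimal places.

34.6171

Sxx = Σx² − (Σx)²/n = 4256 − 3441.777778 = 814.222222
Sxy = Σxy − (Σx)(Σy)/n = 7428.7 − 9067.911111 = -1639.211111
b = Sxy/Sxx = -1639.211111/814.222222 = -2.013223
a = ȳ − b·x̄ = 51.522222 − (-2.013223)·19.555556 = 90.891921
Set a + b·x = 21.2: x = (21.2 − 90.891921) / (-2.013223) = 34.617085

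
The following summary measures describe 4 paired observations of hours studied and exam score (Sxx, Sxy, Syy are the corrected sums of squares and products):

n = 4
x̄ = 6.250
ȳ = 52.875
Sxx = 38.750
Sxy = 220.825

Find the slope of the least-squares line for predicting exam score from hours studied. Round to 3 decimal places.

5.699

b = Sxy/Sxx = 220.825/38.75 = 5.698710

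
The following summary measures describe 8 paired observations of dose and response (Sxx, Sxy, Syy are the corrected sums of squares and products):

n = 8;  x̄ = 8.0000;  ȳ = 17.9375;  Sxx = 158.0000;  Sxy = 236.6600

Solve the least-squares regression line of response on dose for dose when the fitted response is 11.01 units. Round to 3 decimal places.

b = Sxy/Sxx = 236.66/158 = 1.497848
a = ȳ − b·x̄ = 17.9375 − 1.497848·8 = 5.954715
Set a + b·x = 11.01: x = (11.01 − 5.954715) / 1.497848 = 3.375032

3.375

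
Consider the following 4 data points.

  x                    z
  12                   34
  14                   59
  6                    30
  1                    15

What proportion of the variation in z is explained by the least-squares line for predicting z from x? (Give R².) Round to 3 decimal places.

0.805

n = 4, Σx = 33, Σy = 138, Σxy = 1429, Σx² = 377, Σy² = 5762
Sxx = Σx² − (Σx)²/n = 377 − 272.25 = 104.75
Sxy = Σxy − (Σx)(Σy)/n = 1429 − 1138.5 = 290.5
Syy = Σy² − (Σy)²/n = 5762 − 4761 = 1001
R² = Sxy²/(Sxx·Syy) = (290.5)²/(104.75·1001) = 0.804830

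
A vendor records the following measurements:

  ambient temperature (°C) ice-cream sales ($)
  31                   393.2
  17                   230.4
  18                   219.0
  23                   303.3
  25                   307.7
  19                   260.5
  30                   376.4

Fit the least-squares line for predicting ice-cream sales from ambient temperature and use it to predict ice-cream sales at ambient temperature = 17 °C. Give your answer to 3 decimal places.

n = 7, Σx = 163, Σy = 2090.5, Σxy = 50957.9, Σx² = 3989
Sxx = Σx² − (Σx)²/n = 3989 − 3795.571429 = 193.428571
Sxy = Σxy − (Σx)(Σy)/n = 50957.9 − 48678.785714 = 2279.114286
b = Sxy/Sxx = 2279.114286/193.428571 = 11.782718
a = ȳ − b·x̄ = 298.642857 − 11.782718·23.285714 = 24.273855
ŷ(17) = a + b·17 = 24.273855 + 11.782718·17 = 224.580059

224.580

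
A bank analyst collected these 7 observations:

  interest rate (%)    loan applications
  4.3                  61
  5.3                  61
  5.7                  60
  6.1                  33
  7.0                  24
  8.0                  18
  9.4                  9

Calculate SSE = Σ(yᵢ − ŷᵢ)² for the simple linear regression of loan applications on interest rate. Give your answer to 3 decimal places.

n = 7, Σx = 45.8, Σy = 266, Σxy = 1525.5, Σx² = 317.64, Σy² = 13112
Sxx = Σx² − (Σx)²/n = 317.64 − 299.662857 = 17.977143
Sxy = Σxy − (Σx)(Σy)/n = 1525.5 − 1740.4 = -214.9
Syy = Σy² − (Σy)²/n = 13112 − 10108 = 3004
b = Sxy/Sxx = -214.9/17.977143 = -11.954069
SSE = Syy − b·Sxy = 3004 − (-11.954069)·(-214.9) = 435.070645

435.071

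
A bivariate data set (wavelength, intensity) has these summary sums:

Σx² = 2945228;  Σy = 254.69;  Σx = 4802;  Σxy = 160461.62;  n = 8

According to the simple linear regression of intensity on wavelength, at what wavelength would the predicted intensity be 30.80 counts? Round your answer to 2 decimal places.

Sxx = Σx² − (Σx)²/n = 2945228 − 2882400.5 = 62827.5
Sxy = Σxy − (Σx)(Σy)/n = 160461.62 − 152877.6725 = 7583.9475
b = Sxy/Sxx = 7583.9475/62827.5 = 0.120711
a = ȳ − b·x̄ = 31.83625 − 0.120711·600.25 = -40.620309
Set a + b·x = 30.80: x = (30.80 − (-40.620309)) / 0.120711 = 591.665421

591.67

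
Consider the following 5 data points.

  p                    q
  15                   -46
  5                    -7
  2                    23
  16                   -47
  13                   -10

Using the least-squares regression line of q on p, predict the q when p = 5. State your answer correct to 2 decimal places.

n = 5, Σx = 51, Σy = -87, Σxy = -1561, Σx² = 679
Sxx = Σx² − (Σx)²/n = 679 − 520.2 = 158.8
Sxy = Σxy − (Σx)(Σy)/n = -1561 − (-887.4) = -673.6
b = Sxy/Sxx = -673.6/158.8 = -4.241814
a = ȳ − b·x̄ = -17.4 − (-4.241814)·10.2 = 25.866499
ŷ(5) = a + b·5 = 25.866499 + (-4.241814)·5 = 4.657431

4.66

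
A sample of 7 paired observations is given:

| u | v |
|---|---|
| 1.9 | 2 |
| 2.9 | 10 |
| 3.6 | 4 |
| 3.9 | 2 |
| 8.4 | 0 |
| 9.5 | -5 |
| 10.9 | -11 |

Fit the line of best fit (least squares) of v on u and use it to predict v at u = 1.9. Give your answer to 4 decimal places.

6.5667

n = 7, Σx = 41.1, Σy = 2, Σxy = -112.4, Σx² = 319.81
Sxx = Σx² − (Σx)²/n = 319.81 − 241.315714 = 78.494286
Sxy = Σxy − (Σx)(Σy)/n = -112.4 − 11.742857 = -124.142857
b = Sxy/Sxx = -124.142857/78.494286 = -1.581553
a = ȳ − b·x̄ = 0.285714 − (-1.581553)·5.871429 = 9.571689
ŷ(1.9) = a + b·1.9 = 9.571689 + (-1.581553)·1.9 = 6.566738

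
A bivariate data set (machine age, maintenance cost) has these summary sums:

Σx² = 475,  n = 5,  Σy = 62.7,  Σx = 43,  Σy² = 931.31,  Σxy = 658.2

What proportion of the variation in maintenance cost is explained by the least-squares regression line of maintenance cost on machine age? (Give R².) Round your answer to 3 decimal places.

0.928

Sxx = Σx² − (Σx)²/n = 475 − 369.8 = 105.2
Sxy = Σxy − (Σx)(Σy)/n = 658.2 − 539.22 = 118.98
Syy = Σy² − (Σy)²/n = 931.31 − 786.258 = 145.052
R² = Sxy²/(Sxx·Syy) = (118.98)²/(105.2·145.052) = 0.927702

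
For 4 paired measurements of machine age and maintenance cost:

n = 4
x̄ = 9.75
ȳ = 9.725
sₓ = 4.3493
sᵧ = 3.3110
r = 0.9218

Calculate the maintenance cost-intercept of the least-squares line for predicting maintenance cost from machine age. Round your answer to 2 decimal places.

b = r · sᵧ/sₓ = 0.9218 · 3.311/4.3493 = 0.701740
a = ȳ − b·x̄ = 9.725 − 0.701740·9.75 = 2.883030

2.88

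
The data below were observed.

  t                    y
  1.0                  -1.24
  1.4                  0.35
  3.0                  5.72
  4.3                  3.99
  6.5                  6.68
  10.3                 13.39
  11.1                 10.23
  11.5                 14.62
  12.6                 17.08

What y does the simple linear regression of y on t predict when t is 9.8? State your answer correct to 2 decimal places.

11.79

n = 9, Σx = 61.7, Σy = 70.82, Σxy = 711.795, Σx² = 593.01
Sxx = Σx² − (Σx)²/n = 593.01 − 422.987778 = 170.022222
Sxy = Σxy − (Σx)(Σy)/n = 711.795 − 485.510444 = 226.284556
b = Sxy/Sxx = 226.284556/170.022222 = 1.330912
a = ȳ − b·x̄ = 7.868889 − 1.330912·6.855556 = -1.255250
ŷ(9.8) = a + b·9.8 = -1.255250 + 1.330912·9.8 = 11.787684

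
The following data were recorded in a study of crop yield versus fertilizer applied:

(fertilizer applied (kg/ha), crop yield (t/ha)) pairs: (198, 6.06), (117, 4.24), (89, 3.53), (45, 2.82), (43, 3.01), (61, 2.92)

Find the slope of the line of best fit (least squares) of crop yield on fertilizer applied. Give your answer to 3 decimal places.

n = 6, Σx = 553, Σy = 22.58, Σxy = 2444.58, Σx² = 68409
Sxx = Σx² − (Σx)²/n = 68409 − 50968.166667 = 17440.833333
Sxy = Σxy − (Σx)(Σy)/n = 2444.58 − 2081.123333 = 363.456667
b = Sxy/Sxx = 363.456667/17440.833333 = 0.020839

0.021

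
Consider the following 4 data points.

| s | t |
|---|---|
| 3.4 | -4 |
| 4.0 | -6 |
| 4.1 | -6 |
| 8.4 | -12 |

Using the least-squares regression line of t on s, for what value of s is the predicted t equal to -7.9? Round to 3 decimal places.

5.580

n = 4, Σx = 19.9, Σy = -28, Σxy = -163, Σx² = 114.93
Sxx = Σx² − (Σx)²/n = 114.93 − 99.0025 = 15.9275
Sxy = Σxy − (Σx)(Σy)/n = -163 − (-139.3) = -23.7
b = Sxy/Sxx = -23.7/15.9275 = -1.487992
a = ȳ − b·x̄ = -7 − (-1.487992)·4.975 = 0.402763
Set a + b·x = -7.9: x = (-7.9 − 0.402763) / (-1.487992) = 5.579842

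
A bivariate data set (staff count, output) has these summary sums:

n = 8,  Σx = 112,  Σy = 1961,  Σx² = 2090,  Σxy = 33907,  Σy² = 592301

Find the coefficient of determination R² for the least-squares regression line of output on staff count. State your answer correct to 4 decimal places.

Sxx = Σx² − (Σx)²/n = 2090 − 1568 = 522
Sxy = Σxy − (Σx)(Σy)/n = 33907 − 27454 = 6453
Syy = Σy² − (Σy)²/n = 592301 − 480690.125 = 111610.875
R² = Sxy²/(Sxx·Syy) = (6453)²/(522·111610.875) = 0.714737

0.7147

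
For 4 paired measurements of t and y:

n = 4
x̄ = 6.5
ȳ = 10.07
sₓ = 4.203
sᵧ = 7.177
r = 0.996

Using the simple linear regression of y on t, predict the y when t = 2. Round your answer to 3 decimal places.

2.417

b = r · sᵧ/sₓ = 0.996 · 7.177/4.203 = 1.700759
a = ȳ − b·x̄ = 10.07 − 1.700759·6.5 = -0.984936
ŷ(2) = a + b·2 = -0.984936 + 1.700759·2 = 2.416582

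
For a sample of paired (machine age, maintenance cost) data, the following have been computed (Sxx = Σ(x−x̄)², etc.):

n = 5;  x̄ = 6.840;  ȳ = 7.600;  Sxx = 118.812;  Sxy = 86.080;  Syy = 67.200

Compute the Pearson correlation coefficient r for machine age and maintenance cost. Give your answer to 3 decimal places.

0.963

r = Sxy/√(Sxx·Syy) = 86.08/√(7984.1664) = 86.08/89.354163 = 0.963357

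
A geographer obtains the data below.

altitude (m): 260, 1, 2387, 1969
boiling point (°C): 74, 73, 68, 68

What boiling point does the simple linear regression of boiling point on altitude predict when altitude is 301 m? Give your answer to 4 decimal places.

n = 4, Σx = 4617, Σy = 283, Σxy = 315521, Σx² = 9642331
Sxx = Σx² − (Σx)²/n = 9642331 − 5329172.25 = 4313158.75
Sxy = Σxy − (Σx)(Σy)/n = 315521 − 326652.75 = -11131.75
b = Sxy/Sxx = -11131.75/4313158.75 = -0.002581
a = ȳ − b·x̄ = 70.75 − (-0.002581)·1154.25 = 73.728982
ŷ(301) = a + b·301 = 73.728982 + (-0.002581)·301 = 72.952137

72.9521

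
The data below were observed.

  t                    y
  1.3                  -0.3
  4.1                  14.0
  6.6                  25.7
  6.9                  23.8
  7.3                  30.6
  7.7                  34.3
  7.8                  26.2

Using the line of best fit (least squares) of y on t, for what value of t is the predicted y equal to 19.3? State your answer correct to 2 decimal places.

n = 7, Σx = 41.7, Σy = 154.3, Σxy = 1082.7, Σx² = 283.09
Sxx = Σx² − (Σx)²/n = 283.09 − 248.412857 = 34.677143
Sxy = Σxy − (Σx)(Σy)/n = 1082.7 − 919.187143 = 163.512857
b = Sxy/Sxx = 163.512857/34.677143 = 4.715292
a = ȳ − b·x̄ = 22.042857 − 4.715292·5.957143 = -6.046811
Set a + b·x = 19.3: x = (19.3 − (-6.046811)) / 4.715292 = 5.375449

5.38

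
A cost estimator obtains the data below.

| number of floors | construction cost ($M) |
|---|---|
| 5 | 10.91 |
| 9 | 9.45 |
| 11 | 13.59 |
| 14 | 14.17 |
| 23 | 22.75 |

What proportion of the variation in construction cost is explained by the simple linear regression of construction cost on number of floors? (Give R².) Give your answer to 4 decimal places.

0.8891

n = 5, Σx = 62, Σy = 70.87, Σxy = 1010.72, Σx² = 952, Σy² = 1111.3701
Sxx = Σx² − (Σx)²/n = 952 − 768.8 = 183.2
Sxy = Σxy − (Σx)(Σy)/n = 1010.72 − 878.788 = 131.932
Syy = Σy² − (Σy)²/n = 1111.3701 − 1004.51138 = 106.85872
R² = Sxy²/(Sxx·Syy) = (131.932)²/(183.2·106.85872) = 0.889129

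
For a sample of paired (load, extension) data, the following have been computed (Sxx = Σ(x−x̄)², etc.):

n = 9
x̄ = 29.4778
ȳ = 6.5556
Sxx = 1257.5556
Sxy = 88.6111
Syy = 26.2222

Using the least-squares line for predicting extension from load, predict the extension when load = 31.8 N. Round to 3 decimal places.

6.719

b = Sxy/Sxx = 88.6111/1257.5556 = 0.070463
a = ȳ − b·x̄ = 6.5556 − 0.070463·29.4778 = 4.478507
ŷ(31.8) = a + b·31.8 = 4.478507 + 0.070463·31.8 = 6.719229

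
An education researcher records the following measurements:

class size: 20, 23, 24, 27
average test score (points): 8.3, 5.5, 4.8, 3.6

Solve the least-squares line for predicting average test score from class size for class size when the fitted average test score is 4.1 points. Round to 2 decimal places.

25.66

n = 4, Σx = 94, Σy = 22.2, Σxy = 504.9, Σx² = 2234
Sxx = Σx² − (Σx)²/n = 2234 − 2209 = 25
Sxy = Σxy − (Σx)(Σy)/n = 504.9 − 521.7 = -16.8
b = Sxy/Sxx = -16.8/25 = -0.672
a = ȳ − b·x̄ = 5.55 − (-0.672)·23.5 = 21.342
Set a + b·x = 4.1: x = (4.1 − 21.342) / (-0.672) = 25.657738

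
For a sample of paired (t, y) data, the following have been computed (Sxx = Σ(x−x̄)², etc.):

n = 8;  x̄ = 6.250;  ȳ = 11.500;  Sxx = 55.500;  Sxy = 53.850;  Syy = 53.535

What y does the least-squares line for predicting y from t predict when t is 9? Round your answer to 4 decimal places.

14.1682

b = Sxy/Sxx = 53.85/55.5 = 0.970270
a = ȳ − b·x̄ = 11.5 − 0.970270·6.25 = 5.435811
ŷ(9) = a + b·9 = 5.435811 + 0.970270·9 = 14.168243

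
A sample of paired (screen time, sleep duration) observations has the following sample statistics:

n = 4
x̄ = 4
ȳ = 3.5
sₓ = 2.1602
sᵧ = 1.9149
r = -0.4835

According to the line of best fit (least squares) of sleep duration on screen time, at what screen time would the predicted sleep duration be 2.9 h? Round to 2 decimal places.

b = r · sᵧ/sₓ = -0.4835 · 1.9149/2.1602 = -0.428596
a = ȳ − b·x̄ = 3.5 − (-0.428596)·4 = 5.214386
Set a + b·x = 2.9: x = (2.9 − 5.214386) / (-0.428596) = 5.399918

5.40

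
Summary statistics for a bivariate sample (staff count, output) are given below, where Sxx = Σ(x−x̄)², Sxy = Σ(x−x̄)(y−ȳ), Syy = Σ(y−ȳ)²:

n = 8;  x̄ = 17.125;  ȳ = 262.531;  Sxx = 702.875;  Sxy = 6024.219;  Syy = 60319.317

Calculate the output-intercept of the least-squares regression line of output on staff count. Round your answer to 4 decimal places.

b = Sxy/Sxx = 6024.219/702.875 = 8.570826
a = ȳ − b·x̄ = 262.531 − 8.570826·17.125 = 115.755613

115.7556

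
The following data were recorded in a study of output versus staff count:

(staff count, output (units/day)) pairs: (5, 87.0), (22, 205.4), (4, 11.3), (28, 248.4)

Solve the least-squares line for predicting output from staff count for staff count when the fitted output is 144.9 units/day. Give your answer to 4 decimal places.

n = 4, Σx = 59, Σy = 552.1, Σxy = 11954.2, Σx² = 1309
Sxx = Σx² − (Σx)²/n = 1309 − 870.25 = 438.75
Sxy = Σxy − (Σx)(Σy)/n = 11954.2 − 8143.475 = 3810.725
b = Sxy/Sxx = 3810.725/438.75 = 8.685413
a = ȳ − b·x̄ = 138.025 − 8.685413·14.75 = 9.915157
Set a + b·x = 144.9: x = (144.9 − 9.915157) / 8.685413 = 15.541557

15.5416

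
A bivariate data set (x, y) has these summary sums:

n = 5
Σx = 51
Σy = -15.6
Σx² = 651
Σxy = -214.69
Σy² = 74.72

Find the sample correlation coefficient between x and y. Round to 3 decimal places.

-0.952

Sxx = Σx² − (Σx)²/n = 651 − 520.2 = 130.8
Sxy = Σxy − (Σx)(Σy)/n = -214.69 − (-159.12) = -55.57
Syy = Σy² − (Σy)²/n = 74.72 − 48.672 = 26.048
r = Sxy/√(Sxx·Syy) = -55.57/√(3407.0784) = -55.57/58.370184 = -0.952027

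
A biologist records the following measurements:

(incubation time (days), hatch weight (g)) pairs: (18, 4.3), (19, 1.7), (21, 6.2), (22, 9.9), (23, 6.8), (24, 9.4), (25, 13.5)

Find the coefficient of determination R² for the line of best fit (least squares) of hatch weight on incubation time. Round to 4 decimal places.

0.7622

n = 7, Σx = 152, Σy = 51.8, Σxy = 1177.2, Σx² = 3340, Σy² = 474.68
Sxx = Σx² − (Σx)²/n = 3340 − 3300.571429 = 39.428571
Sxy = Σxy − (Σx)(Σy)/n = 1177.2 − 1124.8 = 52.4
Syy = Σy² − (Σy)²/n = 474.68 − 383.32 = 91.36
R² = Sxy²/(Sxx·Syy) = (52.4)²/(39.428571·91.36) = 0.762247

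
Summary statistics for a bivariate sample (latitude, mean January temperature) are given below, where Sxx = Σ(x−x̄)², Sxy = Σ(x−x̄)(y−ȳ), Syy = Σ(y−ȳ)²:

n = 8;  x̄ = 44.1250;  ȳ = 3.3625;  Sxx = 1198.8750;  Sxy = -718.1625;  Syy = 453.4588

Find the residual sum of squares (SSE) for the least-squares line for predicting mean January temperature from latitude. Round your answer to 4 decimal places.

23.2577

b = Sxy/Sxx = -718.1625/1198.875 = -0.599030
SSE = Syy − b·Sxy = 453.4588 − (-0.599030)·(-718.1625) = 23.257673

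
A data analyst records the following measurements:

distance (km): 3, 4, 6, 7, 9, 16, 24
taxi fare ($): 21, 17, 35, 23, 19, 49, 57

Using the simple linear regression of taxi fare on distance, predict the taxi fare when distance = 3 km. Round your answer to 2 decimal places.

18.64

n = 7, Σx = 69, Σy = 221, Σxy = 2825, Σx² = 1023
Sxx = Σx² − (Σx)²/n = 1023 − 680.142857 = 342.857143
Sxy = Σxy − (Σx)(Σy)/n = 2825 − 2178.428571 = 646.571429
b = Sxy/Sxx = 646.571429/342.857143 = 1.885833
a = ȳ − b·x̄ = 31.571429 − 1.885833·9.857143 = 12.9825
ŷ(3) = a + b·3 = 12.9825 + 1.885833·3 = 18.64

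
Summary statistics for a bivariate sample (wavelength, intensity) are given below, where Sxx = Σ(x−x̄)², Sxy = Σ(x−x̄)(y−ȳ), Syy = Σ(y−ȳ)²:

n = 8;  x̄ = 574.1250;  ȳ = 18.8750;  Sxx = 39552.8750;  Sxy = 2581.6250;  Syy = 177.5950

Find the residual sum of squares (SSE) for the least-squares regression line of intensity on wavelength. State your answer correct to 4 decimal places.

9.0918

b = Sxy/Sxx = 2581.625/39552.875 = 0.065270
SSE = Syy − b·Sxy = 177.595 − 0.065270·2581.625 = 9.091759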